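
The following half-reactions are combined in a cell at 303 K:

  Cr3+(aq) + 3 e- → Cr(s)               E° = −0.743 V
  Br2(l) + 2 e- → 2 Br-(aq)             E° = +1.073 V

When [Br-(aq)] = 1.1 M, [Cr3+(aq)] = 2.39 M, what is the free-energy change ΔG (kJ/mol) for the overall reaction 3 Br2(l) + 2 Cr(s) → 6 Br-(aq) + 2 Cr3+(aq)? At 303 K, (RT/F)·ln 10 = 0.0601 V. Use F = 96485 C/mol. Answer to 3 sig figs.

−1050 kJ/mol

E°cell = +1.073 − (−0.743) = +1.816 V; the balanced reaction transfers n = 6 electrons.
Q = [Br-(aq)]^6·[Cr3+(aq)]^2 = 10.1, so log Q = 1.005 and E = +1.816 − (0.0601/6)(1.005) = +1.8059 V.
ΔG = −nFE = −(6)(96485)(+1.8059) J/mol = −1050 kJ/mol.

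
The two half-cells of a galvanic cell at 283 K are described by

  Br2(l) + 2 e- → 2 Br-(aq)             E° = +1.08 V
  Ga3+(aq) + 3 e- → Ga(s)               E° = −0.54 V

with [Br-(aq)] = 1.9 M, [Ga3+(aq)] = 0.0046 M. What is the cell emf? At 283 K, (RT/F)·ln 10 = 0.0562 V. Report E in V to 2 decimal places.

Br₂/Br⁻ is reduced (cathode, E° = +1.08 V) and Ga³⁺/Ga is oxidized (anode).
The standard potential is +1.08 − (−0.54) = +1.62 V and the balanced reaction transfers n = 6 electrons.
Balancing gives 3 Br2(l) + 2 Ga(s) → 6 Br-(aq) + 2 Ga3+(aq); hence Q = [Br-(aq)]^6·[Ga3+(aq)]^2 = 0.000995 (log Q = −3.002).
By the Nernst equation, E = +1.62 − (0.0562/6)·(−3.002) = +1.65 V.

+1.65 V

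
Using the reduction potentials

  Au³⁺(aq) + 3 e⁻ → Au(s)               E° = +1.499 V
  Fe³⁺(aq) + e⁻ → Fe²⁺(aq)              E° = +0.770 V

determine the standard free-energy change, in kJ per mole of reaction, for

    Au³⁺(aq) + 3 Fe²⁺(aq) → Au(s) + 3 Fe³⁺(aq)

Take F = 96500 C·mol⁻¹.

−211 kJ/mol

In the reaction as written Au³⁺(aq) is reduced, so the Au³⁺/Au couple is the cathode and Fe³⁺/Fe²⁺ is the anode.
E°cell = +1.499 − (+0.770) = +0.729 V; balancing electrons gives n = 3.
ΔG° = −nFE°cell = −(3)(96500)(+0.729) J/mol = −211 kJ/mol.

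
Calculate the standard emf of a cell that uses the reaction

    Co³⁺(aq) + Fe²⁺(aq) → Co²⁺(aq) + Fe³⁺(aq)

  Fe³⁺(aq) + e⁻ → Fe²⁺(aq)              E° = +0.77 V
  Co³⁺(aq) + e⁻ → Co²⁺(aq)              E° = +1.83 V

In the reaction as written, Co³⁺(aq) is reduced (cathode) and Fe³⁺(aq) is produced by oxidation at the anode.
E°cell = E°(cathode) − E°(anode) = +1.83 − (+0.77) = +1.06 V.
The positive value indicates the reaction is spontaneous as written.

+1.06 V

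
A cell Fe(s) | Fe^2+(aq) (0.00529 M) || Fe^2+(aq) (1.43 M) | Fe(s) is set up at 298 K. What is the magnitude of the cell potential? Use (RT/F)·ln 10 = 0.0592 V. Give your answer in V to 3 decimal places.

0.072 V

For a concentration cell E°cell = 0, since both electrodes use the same couple.
The compartment with the higher Fe^2+(aq) concentration (1.43 M) acts as the cathode; ions are reduced there and produced at the dilute (0.00529 M) anode.
With n = 2, Ecell = −(0.0592/2)·log([dilute]/[conc]) = −(0.0592/2)·log(0.00529/1.43) = +0.072 V.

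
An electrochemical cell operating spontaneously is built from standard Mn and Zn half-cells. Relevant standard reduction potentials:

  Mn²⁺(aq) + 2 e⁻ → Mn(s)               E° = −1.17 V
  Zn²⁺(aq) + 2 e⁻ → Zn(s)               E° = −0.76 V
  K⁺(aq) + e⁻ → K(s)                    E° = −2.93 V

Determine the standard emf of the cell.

Of the two couples in this cell, the one with the more positive reduction potential is reduced at the cathode: here that is Zn²⁺/Zn (−0.76 V); Mn²⁺/Mn (−1.17 V) is the anode.
E°cell = E°(cathode) − E°(anode) = −0.76 − (−1.17) = +0.41 V.

+0.41 V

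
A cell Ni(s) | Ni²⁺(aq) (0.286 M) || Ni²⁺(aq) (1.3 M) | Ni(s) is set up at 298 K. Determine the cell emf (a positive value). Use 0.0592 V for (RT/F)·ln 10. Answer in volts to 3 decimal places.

For a concentration cell E°cell = 0, since both electrodes use the same couple.
The compartment with the higher Ni²⁺(aq) concentration (1.3 M) acts as the cathode; ions are reduced there and produced at the dilute (0.286 M) anode.
With n = 2, Ecell = −(0.0592/2)·log([dilute]/[conc]) = −(0.0592/2)·log(0.286/1.3) = +0.019 V.

0.019 V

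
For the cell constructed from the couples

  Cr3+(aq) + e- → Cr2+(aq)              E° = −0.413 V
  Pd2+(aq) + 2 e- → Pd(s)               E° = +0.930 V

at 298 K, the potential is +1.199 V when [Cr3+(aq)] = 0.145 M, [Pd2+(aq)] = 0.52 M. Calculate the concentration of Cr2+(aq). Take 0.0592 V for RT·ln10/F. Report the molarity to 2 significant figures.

0.00074 M

The Pd²⁺/Pd couple has the larger reduction potential, so it is the cathode: E°cell = +0.930 − (−0.413) = +1.343 V and n = 2.
Rearranging E = E° − (0.0592/n)·log Q gives log Q = 2(+1.343 − (+1.199))/0.0592 = 4.865.
For Pd2+(aq) + 2 Cr2+(aq) → Pd(s) + 2 Cr3+(aq), the reaction quotient is Q = [Cr3+(aq)]^2 / ([Pd2+(aq)]·[Cr2+(aq)]^2).
Substituting the known concentrations and solving, log [Cr2+(aq)] = −3.129 and [Cr2+(aq)] = 0.00074 M.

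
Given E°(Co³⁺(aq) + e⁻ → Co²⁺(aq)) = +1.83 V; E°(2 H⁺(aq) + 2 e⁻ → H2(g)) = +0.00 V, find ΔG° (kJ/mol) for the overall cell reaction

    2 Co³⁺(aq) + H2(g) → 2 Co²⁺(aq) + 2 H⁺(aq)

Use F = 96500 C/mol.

−353 kJ/mol

In the reaction as written Co³⁺(aq) is reduced, so the Co³⁺/Co²⁺ couple is the cathode and 2H⁺/H₂ is the anode.
E°cell = +1.83 − (+0.00) = +1.83 V; balancing electrons gives n = 2.
ΔG° = −nFE°cell = −(2)(96500)(+1.83) J/mol = −353 kJ/mol.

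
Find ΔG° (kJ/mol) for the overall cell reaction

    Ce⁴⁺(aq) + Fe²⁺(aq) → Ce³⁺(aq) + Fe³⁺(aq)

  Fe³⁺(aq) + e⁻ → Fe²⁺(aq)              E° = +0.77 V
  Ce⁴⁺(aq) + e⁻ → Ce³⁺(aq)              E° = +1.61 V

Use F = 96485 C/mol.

In the reaction as written Ce⁴⁺(aq) is reduced, so the Ce⁴⁺/Ce³⁺ couple is the cathode and Fe³⁺/Fe²⁺ is the anode.
E°cell = +1.61 − (+0.77) = +0.84 V; balancing electrons gives n = 1.
ΔG° = −nFE°cell = −(1)(96485)(+0.84) J/mol = −81.0 kJ/mol.

−81.0 kJ/mol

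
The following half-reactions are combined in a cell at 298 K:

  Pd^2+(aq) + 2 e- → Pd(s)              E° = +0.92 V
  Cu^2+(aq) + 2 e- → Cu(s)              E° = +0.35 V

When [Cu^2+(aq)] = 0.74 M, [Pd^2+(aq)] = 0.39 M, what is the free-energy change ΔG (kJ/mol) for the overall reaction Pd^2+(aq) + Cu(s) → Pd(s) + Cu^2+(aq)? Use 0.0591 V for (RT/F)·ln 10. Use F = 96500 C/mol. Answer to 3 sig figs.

With Pd²⁺/Pd reduced at the cathode, E°cell = +0.92 − (+0.35) = +0.57 V and n = 2.
The reaction quotient is [Cu^2+(aq)] / [Pd^2+(aq)] = 1.9; by Nernst, E = +0.57 − (0.0591/2)(0.278) = +0.5618 V.
Then ΔG = −nFE = −2 × 96500 × +0.5618 J/mol = −108 kJ/mol.

−108 kJ/mol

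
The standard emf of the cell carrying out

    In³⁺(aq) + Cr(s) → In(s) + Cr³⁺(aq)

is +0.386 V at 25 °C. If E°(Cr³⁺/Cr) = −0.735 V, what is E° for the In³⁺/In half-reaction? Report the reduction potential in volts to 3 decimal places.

In the reaction as written the In³⁺/In couple is reduced (cathode) and Cr³⁺/Cr is oxidized (anode), so E°cell = E°(In³⁺/In) − E°(Cr³⁺/Cr).
E°(In³⁺/In) = E°cell + E°(anode) = +0.386 + (−0.735) = −0.349 V.

−0.349 V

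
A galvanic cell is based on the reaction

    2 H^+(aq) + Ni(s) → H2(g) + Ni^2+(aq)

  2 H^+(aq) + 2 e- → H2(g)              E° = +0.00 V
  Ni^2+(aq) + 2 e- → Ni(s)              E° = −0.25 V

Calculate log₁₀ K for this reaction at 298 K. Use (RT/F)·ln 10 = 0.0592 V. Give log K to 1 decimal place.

log K = 8.4

The 2H⁺/H₂ couple is reduced (cathode); E°cell = +0.00 − (−0.25) = +0.25 V with n = 2.
At equilibrium E = 0, so log K = nE°cell / 0.0592 = (2)(+0.25) / 0.0592 = 8.4.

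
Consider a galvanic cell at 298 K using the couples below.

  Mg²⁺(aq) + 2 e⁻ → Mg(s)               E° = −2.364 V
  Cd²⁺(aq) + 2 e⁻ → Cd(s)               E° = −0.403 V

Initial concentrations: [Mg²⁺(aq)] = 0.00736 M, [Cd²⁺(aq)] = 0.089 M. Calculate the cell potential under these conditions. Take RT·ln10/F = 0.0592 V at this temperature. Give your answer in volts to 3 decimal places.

Since E°(Cd²⁺/Cd) > E°(Mg²⁺/Mg), Cd²⁺/Cd serves as the cathode.
The standard potential is −0.403 − (−2.364) = +1.961 V and the balanced reaction transfers n = 2 electrons.
Balancing gives Cd²⁺(aq) + Mg(s) → Cd(s) + Mg²⁺(aq); hence Q = [Mg²⁺(aq)] / [Cd²⁺(aq)] = 0.0827 (log Q = −1.083).
Applying E = E° − (RT ln10/nF)·log Q gives +1.961 − (0.0592/2)(−1.083) = +1.993 V.

+1.993 V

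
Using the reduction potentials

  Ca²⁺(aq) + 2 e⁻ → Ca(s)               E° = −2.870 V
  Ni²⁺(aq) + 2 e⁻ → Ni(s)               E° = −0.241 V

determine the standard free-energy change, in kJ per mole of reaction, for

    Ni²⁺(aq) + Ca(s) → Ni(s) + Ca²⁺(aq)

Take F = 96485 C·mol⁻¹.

−507 kJ/mol

In the reaction as written Ni²⁺(aq) is reduced, so the Ni²⁺/Ni couple is the cathode and Ca²⁺/Ca is the anode.
E°cell = −0.241 − (−2.870) = +2.629 V; balancing electrons gives n = 2.
ΔG° = −nFE°cell = −(2)(96485)(+2.629) J/mol = −507 kJ/mol.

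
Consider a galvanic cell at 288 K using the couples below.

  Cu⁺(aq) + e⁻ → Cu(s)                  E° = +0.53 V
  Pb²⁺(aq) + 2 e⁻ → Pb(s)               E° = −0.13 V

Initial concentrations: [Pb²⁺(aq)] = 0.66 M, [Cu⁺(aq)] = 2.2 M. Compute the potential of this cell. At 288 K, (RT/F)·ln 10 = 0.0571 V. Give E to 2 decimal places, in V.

Cu⁺/Cu is reduced (cathode, E° = +0.53 V) and Pb²⁺/Pb is oxidized (anode).
E°cell = E°cat − E°an = +0.53 − (−0.13) = +0.66 V; n = 2.
Balancing gives 2 Cu⁺(aq) + Pb(s) → 2 Cu(s) + Pb²⁺(aq); hence Q = [Pb²⁺(aq)] / [Cu⁺(aq)]^2 = 0.136 (log Q = −0.865).
Applying E = E° − (RT ln10/nF)·log Q gives +0.66 − (0.0571/2)(−0.865) = +0.68 V.

+0.68 V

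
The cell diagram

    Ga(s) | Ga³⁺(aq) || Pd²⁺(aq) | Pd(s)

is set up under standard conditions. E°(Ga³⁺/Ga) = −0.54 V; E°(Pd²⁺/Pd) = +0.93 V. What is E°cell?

By convention the left-hand electrode in cell notation is the anode (oxidation) and the right-hand electrode is the cathode (reduction).
E°cell = E°(right) − E°(left) = +0.93 − (−0.54) = +1.47 V.

+1.47 V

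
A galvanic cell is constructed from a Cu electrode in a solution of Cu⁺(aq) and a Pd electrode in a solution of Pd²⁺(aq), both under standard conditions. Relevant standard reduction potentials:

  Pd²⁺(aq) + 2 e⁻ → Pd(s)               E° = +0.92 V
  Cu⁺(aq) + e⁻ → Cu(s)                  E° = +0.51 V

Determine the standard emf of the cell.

Of the two couples in this cell, the one with the more positive reduction potential is reduced at the cathode: here that is Pd²⁺/Pd (+0.92 V); Cu⁺/Cu (+0.51 V) is the anode.
E°cell = E°(cathode) − E°(anode) = +0.92 − (+0.51) = +0.41 V.

+0.41 V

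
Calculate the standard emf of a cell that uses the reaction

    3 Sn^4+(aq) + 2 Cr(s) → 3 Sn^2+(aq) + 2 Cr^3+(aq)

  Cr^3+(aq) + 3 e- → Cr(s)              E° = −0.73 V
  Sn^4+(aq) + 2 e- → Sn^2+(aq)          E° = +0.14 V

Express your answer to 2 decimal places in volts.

Sn^4+(aq) gains electrons, so the Sn⁴⁺/Sn²⁺ couple is the cathode; the Cr³⁺/Cr couple is the anode.
E°cell = E°(cathode) − E°(anode) = +0.14 − (−0.73) = +0.87 V.

+0.87 V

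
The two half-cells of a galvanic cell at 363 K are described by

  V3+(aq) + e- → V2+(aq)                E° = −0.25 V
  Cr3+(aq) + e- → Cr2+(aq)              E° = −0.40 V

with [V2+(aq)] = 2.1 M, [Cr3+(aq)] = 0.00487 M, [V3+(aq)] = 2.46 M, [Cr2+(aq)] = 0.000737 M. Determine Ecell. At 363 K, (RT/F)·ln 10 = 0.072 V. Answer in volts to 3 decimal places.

+0.096 V

V³⁺/V²⁺ is reduced (cathode, E° = −0.25 V) and Cr³⁺/Cr²⁺ is oxidized (anode).
E°cell = E°cat − E°an = −0.25 − (−0.40) = +0.15 V; n = 1.
For the overall reaction V3+(aq) + Cr2+(aq) → V2+(aq) + Cr3+(aq), Q = ([V2+(aq)]·[Cr3+(aq)]) / ([V3+(aq)]·[Cr2+(aq)]) = 5.64, giving log Q = 0.751.
By the Nernst equation, E = +0.15 − (0.072/1)·(0.751) = +0.096 V.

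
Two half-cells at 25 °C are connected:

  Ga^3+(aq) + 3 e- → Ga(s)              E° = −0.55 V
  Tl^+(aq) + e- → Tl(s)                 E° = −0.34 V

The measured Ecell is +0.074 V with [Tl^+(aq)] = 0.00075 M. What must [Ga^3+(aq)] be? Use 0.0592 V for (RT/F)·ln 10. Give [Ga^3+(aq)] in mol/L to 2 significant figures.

Tl⁺/Tl is the cathode (higher E°); E°cell = −0.34 − (−0.55) = +0.21 V with n = 3.
From the Nernst equation, log Q = n(E° − E)/0.0592 = 3·(+0.21 − (+0.074))/0.0592 = 6.892.
For 3 Tl^+(aq) + Ga(s) → 3 Tl(s) + Ga^3+(aq), the reaction quotient is Q = [Ga^3+(aq)] / [Tl^+(aq)]^3.
Substituting the known concentrations and solving, log [Ga^3+(aq)] = −2.483 and [Ga^3+(aq)] = 0.0033 M.

0.0033 M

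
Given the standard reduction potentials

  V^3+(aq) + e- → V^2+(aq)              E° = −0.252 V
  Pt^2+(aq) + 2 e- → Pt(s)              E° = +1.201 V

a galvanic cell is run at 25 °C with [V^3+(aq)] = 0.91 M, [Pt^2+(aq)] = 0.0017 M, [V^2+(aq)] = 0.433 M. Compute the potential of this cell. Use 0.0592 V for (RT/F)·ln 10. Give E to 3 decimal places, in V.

+1.352 V

Since E°(Pt²⁺/Pt) > E°(V³⁺/V²⁺), Pt²⁺/Pt serves as the cathode.
E°cell = E°cat − E°an = +1.201 − (−0.252) = +1.453 V; n = 2.
The balanced reaction is Pt^2+(aq) + 2 V^2+(aq) → Pt(s) + 2 V^3+(aq), so Q = [V^3+(aq)]^2 / ([Pt^2+(aq)]·[V^2+(aq)]^2) = 2.6×10^3 and log Q = 3.415.
E = E° − (0.0592/n)·log Q = +1.453 − (0.0592/2)(3.415) = +1.352 V.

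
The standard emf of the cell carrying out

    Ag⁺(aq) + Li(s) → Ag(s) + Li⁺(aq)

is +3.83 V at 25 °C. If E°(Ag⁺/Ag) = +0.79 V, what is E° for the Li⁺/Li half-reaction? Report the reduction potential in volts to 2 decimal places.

−3.04 V

In the reaction as written the Ag⁺/Ag couple is reduced (cathode) and Li⁺/Li is oxidized (anode), so E°cell = E°(Ag⁺/Ag) − E°(Li⁺/Li).
E°(Li⁺/Li) = E°(cathode) − E°cell = +0.79 − (+3.83) = −3.04 V.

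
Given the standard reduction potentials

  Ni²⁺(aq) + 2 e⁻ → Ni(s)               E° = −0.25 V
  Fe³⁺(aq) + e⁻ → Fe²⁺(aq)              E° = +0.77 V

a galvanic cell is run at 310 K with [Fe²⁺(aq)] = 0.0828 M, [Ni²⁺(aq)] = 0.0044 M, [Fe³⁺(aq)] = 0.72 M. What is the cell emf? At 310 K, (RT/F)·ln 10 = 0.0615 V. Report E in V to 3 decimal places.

+1.150 V

Fe³⁺/Fe²⁺ is reduced (cathode, E° = +0.77 V) and Ni²⁺/Ni is oxidized (anode).
E°cell = +0.77 − (−0.25) = +1.02 V, with n = 2 electrons transferred.
For the overall reaction 2 Fe³⁺(aq) + Ni(s) → 2 Fe²⁺(aq) + Ni²⁺(aq), Q = ([Fe²⁺(aq)]^2·[Ni²⁺(aq)]) / [Fe³⁺(aq)]^2 = 5.82×10^−5, giving log Q = −4.235.
Applying E = E° − (RT ln10/nF)·log Q gives +1.02 − (0.0615/2)(−4.235) = +1.150 V.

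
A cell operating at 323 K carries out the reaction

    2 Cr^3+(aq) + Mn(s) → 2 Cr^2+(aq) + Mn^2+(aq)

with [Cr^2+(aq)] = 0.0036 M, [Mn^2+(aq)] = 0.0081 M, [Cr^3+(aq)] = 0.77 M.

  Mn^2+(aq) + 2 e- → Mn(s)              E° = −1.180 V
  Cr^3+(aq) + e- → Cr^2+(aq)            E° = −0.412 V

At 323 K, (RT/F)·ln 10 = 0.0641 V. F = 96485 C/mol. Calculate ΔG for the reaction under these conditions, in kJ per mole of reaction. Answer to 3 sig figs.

E°cell = −0.412 − (−1.180) = +0.768 V; the balanced reaction transfers n = 2 electrons.
The reaction quotient is ([Cr^2+(aq)]^2·[Mn^2+(aq)]) / [Cr^3+(aq)]^2 = 1.77×10^−7; by Nernst, E = +0.768 − (0.0641/2)(−6.752) = +0.9844 V.
Finally ΔG = −nFE = −(2)(96485 C/mol)(+0.9844 V) = −190 kJ/mol.

−190 kJ/mol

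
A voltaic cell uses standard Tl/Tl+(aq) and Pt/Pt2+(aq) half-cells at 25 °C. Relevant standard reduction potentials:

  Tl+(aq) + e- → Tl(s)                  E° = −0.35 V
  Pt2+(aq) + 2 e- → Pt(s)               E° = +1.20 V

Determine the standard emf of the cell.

The Pt²⁺/Pt couple has the higher E°, so Pt ion is reduced (cathode) and Tl is oxidized (anode).
E°cell = E°(cathode) − E°(anode) = +1.20 − (−0.35) = +1.55 V.

+1.55 V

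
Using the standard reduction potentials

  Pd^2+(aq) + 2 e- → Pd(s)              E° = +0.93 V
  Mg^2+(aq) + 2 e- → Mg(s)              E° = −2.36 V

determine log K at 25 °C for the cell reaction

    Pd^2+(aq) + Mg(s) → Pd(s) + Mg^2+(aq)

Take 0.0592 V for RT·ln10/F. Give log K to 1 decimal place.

The Pd²⁺/Pd couple is reduced (cathode); E°cell = +0.93 − (−2.36) = +3.29 V with n = 2.
At equilibrium E = 0, so log K = nE°cell / 0.0592 = (2)(+3.29) / 0.0592 = 111.1.

log K = 111.1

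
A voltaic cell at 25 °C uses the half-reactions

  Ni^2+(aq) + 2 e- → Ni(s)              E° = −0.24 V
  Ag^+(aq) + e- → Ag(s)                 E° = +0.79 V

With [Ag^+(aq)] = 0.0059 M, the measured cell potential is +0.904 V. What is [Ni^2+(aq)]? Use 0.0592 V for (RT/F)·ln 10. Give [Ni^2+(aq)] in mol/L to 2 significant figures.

0.63 M

With Ag⁺/Ag at the cathode and Ni²⁺/Ni at the anode, E°cell = +0.79 − (−0.24) = +1.03 V (n = 2).
Since E = E° − (0.0592/n)·log Q, log Q = n(E° − E)/0.0592 = 4.257.
The balanced reaction is 2 Ag^+(aq) + Ni(s) → 2 Ag(s) + Ni^2+(aq), so Q = [Ni^2+(aq)] / [Ag^+(aq)]^2.
Substituting the known concentrations and solving, log [Ni^2+(aq)] = −0.201 and [Ni^2+(aq)] = 0.63 M.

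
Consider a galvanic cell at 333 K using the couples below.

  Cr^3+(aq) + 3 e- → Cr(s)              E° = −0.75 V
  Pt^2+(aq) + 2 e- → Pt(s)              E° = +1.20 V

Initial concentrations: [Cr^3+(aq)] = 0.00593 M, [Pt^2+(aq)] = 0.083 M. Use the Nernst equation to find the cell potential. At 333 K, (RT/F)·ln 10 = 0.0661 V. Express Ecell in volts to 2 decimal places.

Since E°(Pt²⁺/Pt) > E°(Cr³⁺/Cr), Pt²⁺/Pt serves as the cathode.
E°cell = +1.20 − (−0.75) = +1.95 V, with n = 6 electrons transferred.
For the overall reaction 3 Pt^2+(aq) + 2 Cr(s) → 3 Pt(s) + 2 Cr^3+(aq), Q = [Cr^3+(aq)]^2 / [Pt^2+(aq)]^3 = 0.0615, giving log Q = −1.211.
E = E° − (0.0661/n)·log Q = +1.95 − (0.0661/6)(−1.211) = +1.96 V.

+1.96 V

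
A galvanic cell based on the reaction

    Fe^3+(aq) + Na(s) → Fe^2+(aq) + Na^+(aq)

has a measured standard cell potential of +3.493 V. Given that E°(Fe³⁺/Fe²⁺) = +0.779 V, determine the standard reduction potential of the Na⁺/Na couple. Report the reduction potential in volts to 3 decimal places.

−2.714 V

In the reaction as written the Fe³⁺/Fe²⁺ couple is reduced (cathode) and Na⁺/Na is oxidized (anode), so E°cell = E°(Fe³⁺/Fe²⁺) − E°(Na⁺/Na).
E°(Na⁺/Na) = E°(cathode) − E°cell = +0.779 − (+3.493) = −2.714 V.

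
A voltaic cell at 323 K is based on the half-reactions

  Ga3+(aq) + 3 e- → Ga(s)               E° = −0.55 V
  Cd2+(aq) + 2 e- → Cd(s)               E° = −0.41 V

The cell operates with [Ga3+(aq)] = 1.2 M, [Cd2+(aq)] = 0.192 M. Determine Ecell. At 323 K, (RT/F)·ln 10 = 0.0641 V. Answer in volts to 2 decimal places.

+0.12 V

The Cd²⁺/Cd couple has the more positive E°, so it is the cathode; Ga³⁺/Ga is the anode.
E°cell = −0.41 − (−0.55) = +0.14 V, with n = 6 electrons transferred.
Balancing gives 3 Cd2+(aq) + 2 Ga(s) → 3 Cd(s) + 2 Ga3+(aq); hence Q = [Ga3+(aq)]^2 / [Cd2+(aq)]^3 = 203 (log Q = 2.308).
E = E° − (0.0641/n)·log Q = +0.14 − (0.0641/6)(2.308) = +0.12 V.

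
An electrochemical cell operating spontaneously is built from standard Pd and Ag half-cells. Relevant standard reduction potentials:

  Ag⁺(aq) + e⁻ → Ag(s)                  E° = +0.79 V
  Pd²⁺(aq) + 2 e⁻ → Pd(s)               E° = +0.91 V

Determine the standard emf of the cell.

+0.12 V

Of the two couples in this cell, the one with the more positive reduction potential is reduced at the cathode: here that is Pd²⁺/Pd (+0.91 V); Ag⁺/Ag (+0.79 V) is the anode.
E°cell = E°(cathode) − E°(anode) = +0.91 − (+0.79) = +0.12 V.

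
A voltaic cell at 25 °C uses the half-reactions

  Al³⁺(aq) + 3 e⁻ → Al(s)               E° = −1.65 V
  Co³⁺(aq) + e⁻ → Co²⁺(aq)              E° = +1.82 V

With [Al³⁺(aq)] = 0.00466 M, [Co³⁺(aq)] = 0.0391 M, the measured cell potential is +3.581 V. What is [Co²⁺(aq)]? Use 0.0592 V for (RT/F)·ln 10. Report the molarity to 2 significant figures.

0.0031 M

With Co³⁺/Co²⁺ at the cathode and Al³⁺/Al at the anode, E°cell = +1.82 − (−1.65) = +3.47 V (n = 3).
From the Nernst equation, log Q = n(E° − E)/0.0592 = 3·(+3.47 − (+3.581))/0.0592 = −5.625.
Balancing electrons gives 3 Co³⁺(aq) + Al(s) → 3 Co²⁺(aq) + Al³⁺(aq); thus Q = ([Co²⁺(aq)]^3·[Al³⁺(aq)]) / [Co³⁺(aq)]^3.
Substituting the known concentrations and solving, log [Co²⁺(aq)] = −2.506 and [Co²⁺(aq)] = 0.0031 M.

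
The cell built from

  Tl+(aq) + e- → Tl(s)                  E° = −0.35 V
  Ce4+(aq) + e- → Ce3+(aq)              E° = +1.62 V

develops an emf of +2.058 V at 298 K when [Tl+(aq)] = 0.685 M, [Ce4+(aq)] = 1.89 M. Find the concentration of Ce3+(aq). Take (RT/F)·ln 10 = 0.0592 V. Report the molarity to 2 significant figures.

The Ce⁴⁺/Ce³⁺ couple has the larger reduction potential, so it is the cathode: E°cell = +1.62 − (−0.35) = +1.97 V and n = 1.
Since E = E° − (0.0592/n)·log Q, log Q = n(E° − E)/0.0592 = −1.486.
The balanced reaction is Ce4+(aq) + Tl(s) → Ce3+(aq) + Tl+(aq), so Q = ([Ce3+(aq)]·[Tl+(aq)]) / [Ce4+(aq)].
Solving for the unknown gives log [Ce3+(aq)] = −1.045, so [Ce3+(aq)] ≈ 0.090 M.

0.090 M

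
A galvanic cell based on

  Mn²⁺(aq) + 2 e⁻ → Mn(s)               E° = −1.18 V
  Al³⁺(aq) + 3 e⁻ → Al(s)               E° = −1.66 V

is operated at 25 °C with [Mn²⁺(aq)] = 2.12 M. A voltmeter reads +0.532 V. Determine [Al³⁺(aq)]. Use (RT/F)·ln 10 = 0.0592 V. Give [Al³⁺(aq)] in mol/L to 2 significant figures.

0.0072 M

With Mn²⁺/Mn at the cathode and Al³⁺/Al at the anode, E°cell = −1.18 − (−1.66) = +0.48 V (n = 6).
Rearranging E = E° − (0.0592/n)·log Q gives log Q = 6(+0.48 − (+0.532))/0.0592 = −5.270.
For 3 Mn²⁺(aq) + 2 Al(s) → 3 Mn(s) + 2 Al³⁺(aq), the reaction quotient is Q = [Al³⁺(aq)]^2 / [Mn²⁺(aq)]^3.
Substituting the known concentrations and solving, log [Al³⁺(aq)] = −2.145 and [Al³⁺(aq)] = 0.0072 M.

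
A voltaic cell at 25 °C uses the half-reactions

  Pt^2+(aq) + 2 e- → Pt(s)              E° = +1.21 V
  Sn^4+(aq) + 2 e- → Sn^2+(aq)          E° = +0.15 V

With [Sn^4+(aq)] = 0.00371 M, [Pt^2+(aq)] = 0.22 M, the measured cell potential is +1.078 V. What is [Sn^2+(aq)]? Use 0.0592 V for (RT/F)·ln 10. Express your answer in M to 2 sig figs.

0.068 M

The Pt²⁺/Pt couple has the larger reduction potential, so it is the cathode: E°cell = +1.21 − (+0.15) = +1.06 V and n = 2.
From the Nernst equation, log Q = n(E° − E)/0.0592 = 2·(+1.06 − (+1.078))/0.0592 = −0.608.
Balancing electrons gives Pt^2+(aq) + Sn^2+(aq) → Pt(s) + Sn^4+(aq); thus Q = [Sn^4+(aq)] / ([Pt^2+(aq)]·[Sn^2+(aq)]).
Isolating [Sn^2+(aq)] in Q = 10^{−0.608} yields log [Sn^2+(aq)] = −1.165, i.e. 0.068 M.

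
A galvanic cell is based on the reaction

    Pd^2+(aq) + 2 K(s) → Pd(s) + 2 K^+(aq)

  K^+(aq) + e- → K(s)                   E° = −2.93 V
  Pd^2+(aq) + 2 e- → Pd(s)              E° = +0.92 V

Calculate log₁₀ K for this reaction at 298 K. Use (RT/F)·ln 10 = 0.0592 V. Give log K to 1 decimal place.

The Pd²⁺/Pd couple is reduced (cathode); E°cell = +0.92 − (−2.93) = +3.85 V with n = 2.
At equilibrium E = 0, so log K = nE°cell / 0.0592 = (2)(+3.85) / 0.0592 = 130.1.

log K = 130.1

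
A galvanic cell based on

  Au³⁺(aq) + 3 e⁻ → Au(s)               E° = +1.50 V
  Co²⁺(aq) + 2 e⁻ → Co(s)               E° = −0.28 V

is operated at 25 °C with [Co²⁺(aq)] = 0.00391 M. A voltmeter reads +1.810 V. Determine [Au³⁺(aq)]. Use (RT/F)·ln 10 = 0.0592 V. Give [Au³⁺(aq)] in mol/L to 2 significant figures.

The Au³⁺/Au couple has the larger reduction potential, so it is the cathode: E°cell = +1.50 − (−0.28) = +1.78 V and n = 6.
Rearranging E = E° − (0.0592/n)·log Q gives log Q = 6(+1.78 − (+1.810))/0.0592 = −3.041.
The balanced reaction is 2 Au³⁺(aq) + 3 Co(s) → 2 Au(s) + 3 Co²⁺(aq), so Q = [Co²⁺(aq)]^3 / [Au³⁺(aq)]^2.
Substituting the known concentrations and solving, log [Au³⁺(aq)] = −2.091 and [Au³⁺(aq)] = 0.0081 M.

0.0081 M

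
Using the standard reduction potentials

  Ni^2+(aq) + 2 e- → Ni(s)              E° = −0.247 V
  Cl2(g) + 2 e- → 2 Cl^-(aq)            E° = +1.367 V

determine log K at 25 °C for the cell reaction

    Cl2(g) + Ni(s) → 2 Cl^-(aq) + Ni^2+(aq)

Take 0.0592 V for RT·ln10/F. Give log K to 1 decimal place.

log K = 54.5

The Cl₂/Cl⁻ couple is reduced (cathode); E°cell = +1.367 − (−0.247) = +1.614 V with n = 2.
At equilibrium E = 0, so log K = nE°cell / 0.0592 = (2)(+1.614) / 0.0592 = 54.5.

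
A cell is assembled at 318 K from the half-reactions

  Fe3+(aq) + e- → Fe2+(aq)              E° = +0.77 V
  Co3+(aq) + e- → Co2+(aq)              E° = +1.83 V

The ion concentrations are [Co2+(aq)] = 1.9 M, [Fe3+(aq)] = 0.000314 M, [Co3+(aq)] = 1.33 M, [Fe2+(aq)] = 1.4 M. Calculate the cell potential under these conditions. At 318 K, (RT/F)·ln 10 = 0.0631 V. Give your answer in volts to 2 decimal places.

+1.28 V

Co³⁺/Co²⁺ is reduced (cathode, E° = +1.83 V) and Fe³⁺/Fe²⁺ is oxidized (anode).
E°cell = +1.83 − (+0.77) = +1.06 V, with n = 1 electron transferred.
The balanced reaction is Co3+(aq) + Fe2+(aq) → Co2+(aq) + Fe3+(aq), so Q = ([Co2+(aq)]·[Fe3+(aq)]) / ([Co3+(aq)]·[Fe2+(aq)]) = 0.00032 and log Q = −3.494.
By the Nernst equation, E = +1.06 − (0.0631/1)·(−3.494) = +1.28 V.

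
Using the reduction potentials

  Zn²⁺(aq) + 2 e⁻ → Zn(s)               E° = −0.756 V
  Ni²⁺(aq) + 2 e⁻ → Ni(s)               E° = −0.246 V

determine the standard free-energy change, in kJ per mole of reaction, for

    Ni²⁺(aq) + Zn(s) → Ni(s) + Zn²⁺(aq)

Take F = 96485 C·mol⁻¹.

−98.4 kJ/mol

In the reaction as written Ni²⁺(aq) is reduced, so the Ni²⁺/Ni couple is the cathode and Zn²⁺/Zn is the anode.
E°cell = −0.246 − (−0.756) = +0.510 V; balancing electrons gives n = 2.
ΔG° = −nFE°cell = −(2)(96485)(+0.510) J/mol = −98.4 kJ/mol.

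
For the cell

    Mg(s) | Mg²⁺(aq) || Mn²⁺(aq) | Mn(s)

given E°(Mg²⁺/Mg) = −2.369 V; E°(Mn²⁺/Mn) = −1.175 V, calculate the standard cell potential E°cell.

+1.194 V

By convention the left-hand electrode in cell notation is the anode (oxidation) and the right-hand electrode is the cathode (reduction).
E°cell = E°(right) − E°(left) = −1.175 − (−2.369) = +1.194 V.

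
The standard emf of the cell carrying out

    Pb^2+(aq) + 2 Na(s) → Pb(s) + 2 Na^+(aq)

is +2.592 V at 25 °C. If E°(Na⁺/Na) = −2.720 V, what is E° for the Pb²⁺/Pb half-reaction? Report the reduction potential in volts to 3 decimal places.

−0.128 V

In the reaction as written the Pb²⁺/Pb couple is reduced (cathode) and Na⁺/Na is oxidized (anode), so E°cell = E°(Pb²⁺/Pb) − E°(Na⁺/Na).
E°(Pb²⁺/Pb) = E°cell + E°(anode) = +2.592 + (−2.720) = −0.128 V.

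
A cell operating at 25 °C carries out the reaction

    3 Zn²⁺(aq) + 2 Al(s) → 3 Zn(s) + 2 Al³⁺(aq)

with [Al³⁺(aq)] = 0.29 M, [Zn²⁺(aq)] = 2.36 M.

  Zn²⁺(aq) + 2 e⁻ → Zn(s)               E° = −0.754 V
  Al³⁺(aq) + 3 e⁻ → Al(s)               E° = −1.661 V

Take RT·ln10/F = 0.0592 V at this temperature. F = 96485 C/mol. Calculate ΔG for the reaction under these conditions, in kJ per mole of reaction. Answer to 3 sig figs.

−538 kJ/mol

E°cell = −0.754 − (−1.661) = +0.907 V; the balanced reaction transfers n = 6 electrons.
The reaction quotient is [Al³⁺(aq)]^2 / [Zn²⁺(aq)]^3 = 0.0064; by Nernst, E = +0.907 − (0.0592/6)(−2.194) = +0.9286 V.
Then ΔG = −nFE = −6 × 96485 × +0.9286 J/mol = −538 kJ/mol.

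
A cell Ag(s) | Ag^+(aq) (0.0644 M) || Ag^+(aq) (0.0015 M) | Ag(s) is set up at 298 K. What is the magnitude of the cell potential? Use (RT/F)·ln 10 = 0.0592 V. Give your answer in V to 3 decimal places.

For a concentration cell E°cell = 0, since both electrodes use the same couple.
The compartment with the higher Ag^+(aq) concentration (0.0644 M) acts as the cathode; ions are reduced there and produced at the dilute (0.0015 M) anode.
With n = 1, Ecell = −(0.0592/1)·log([dilute]/[conc]) = −(0.0592/1)·log(0.0015/0.0644) = +0.097 V.

0.097 V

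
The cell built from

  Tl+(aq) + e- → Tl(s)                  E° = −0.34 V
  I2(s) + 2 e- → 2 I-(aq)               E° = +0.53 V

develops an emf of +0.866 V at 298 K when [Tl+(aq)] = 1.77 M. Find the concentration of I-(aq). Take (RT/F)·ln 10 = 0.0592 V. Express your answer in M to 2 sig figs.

0.66 M

With I₂/I⁻ at the cathode and Tl⁺/Tl at the anode, E°cell = +0.53 − (−0.34) = +0.87 V (n = 2).
Since E = E° − (0.0592/n)·log Q, log Q = n(E° − E)/0.0592 = 0.135.
For I2(s) + 2 Tl(s) → 2 I-(aq) + 2 Tl+(aq), the reaction quotient is Q = [I-(aq)]^2·[Tl+(aq)]^2.
Substituting the known concentrations and solving, log [I-(aq)] = −0.180 and [I-(aq)] = 0.66 M.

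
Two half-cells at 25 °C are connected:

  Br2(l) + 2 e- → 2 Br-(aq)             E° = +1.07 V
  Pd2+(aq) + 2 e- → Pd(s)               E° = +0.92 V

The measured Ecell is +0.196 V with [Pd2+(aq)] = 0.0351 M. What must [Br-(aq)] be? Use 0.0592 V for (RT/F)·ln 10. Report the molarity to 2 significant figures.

With Br₂/Br⁻ at the cathode and Pd²⁺/Pd at the anode, E°cell = +1.07 − (+0.92) = +0.15 V (n = 2).
Rearranging E = E° − (0.0592/n)·log Q gives log Q = 2(+0.15 − (+0.196))/0.0592 = −1.554.
For Br2(l) + Pd(s) → 2 Br-(aq) + Pd2+(aq), the reaction quotient is Q = [Br-(aq)]^2·[Pd2+(aq)].
Isolating [Br-(aq)] in Q = 10^{−1.554} yields log [Br-(aq)] = −0.050, i.e. 0.89 M.

0.89 M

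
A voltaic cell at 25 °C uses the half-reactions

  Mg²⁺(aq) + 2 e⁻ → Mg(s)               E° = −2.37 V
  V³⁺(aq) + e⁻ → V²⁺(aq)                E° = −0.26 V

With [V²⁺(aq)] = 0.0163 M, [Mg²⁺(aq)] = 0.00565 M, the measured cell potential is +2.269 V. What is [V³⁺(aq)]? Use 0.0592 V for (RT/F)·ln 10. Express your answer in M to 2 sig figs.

0.59 M

V³⁺/V²⁺ is the cathode (higher E°); E°cell = −0.26 − (−2.37) = +2.11 V with n = 2.
Since E = E° − (0.0592/n)·log Q, log Q = n(E° − E)/0.0592 = −5.372.
The balanced reaction is 2 V³⁺(aq) + Mg(s) → 2 V²⁺(aq) + Mg²⁺(aq), so Q = ([V²⁺(aq)]^2·[Mg²⁺(aq)]) / [V³⁺(aq)]^2.
Isolating [V³⁺(aq)] in Q = 10^{−5.372} yields log [V³⁺(aq)] = −0.226, i.e. 0.59 M.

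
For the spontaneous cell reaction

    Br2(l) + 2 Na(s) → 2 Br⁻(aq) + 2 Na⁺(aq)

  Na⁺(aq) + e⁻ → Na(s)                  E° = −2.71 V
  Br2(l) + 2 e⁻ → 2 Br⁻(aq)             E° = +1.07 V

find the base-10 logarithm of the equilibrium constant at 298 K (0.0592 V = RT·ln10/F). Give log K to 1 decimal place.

The Br₂/Br⁻ couple is reduced (cathode); E°cell = +1.07 − (−2.71) = +3.78 V with n = 2.
At equilibrium E = 0, so log K = nE°cell / 0.0592 = (2)(+3.78) / 0.0592 = 127.7.

log K = 127.7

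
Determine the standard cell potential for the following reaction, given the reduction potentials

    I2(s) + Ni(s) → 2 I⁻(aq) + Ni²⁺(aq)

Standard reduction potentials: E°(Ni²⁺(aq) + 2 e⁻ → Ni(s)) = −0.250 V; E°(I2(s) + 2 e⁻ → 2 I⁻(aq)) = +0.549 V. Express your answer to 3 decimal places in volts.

I2(s) gains electrons, so the I₂/I⁻ couple is the cathode; the Ni²⁺/Ni couple is the anode.
E°cell = E°(cathode) − E°(anode) = +0.549 − (−0.250) = +0.799 V.
The positive value indicates the reaction is spontaneous as written.

+0.799 V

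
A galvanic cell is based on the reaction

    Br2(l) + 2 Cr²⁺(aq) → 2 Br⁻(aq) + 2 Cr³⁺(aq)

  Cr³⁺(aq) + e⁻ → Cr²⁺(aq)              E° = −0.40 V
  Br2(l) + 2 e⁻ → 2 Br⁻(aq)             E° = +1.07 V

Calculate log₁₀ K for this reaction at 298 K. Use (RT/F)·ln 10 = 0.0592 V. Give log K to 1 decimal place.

log K = 49.7

The Br₂/Br⁻ couple is reduced (cathode); E°cell = +1.07 − (−0.40) = +1.47 V with n = 2.
At equilibrium E = 0, so log K = nE°cell / 0.0592 = (2)(+1.47) / 0.0592 = 49.7.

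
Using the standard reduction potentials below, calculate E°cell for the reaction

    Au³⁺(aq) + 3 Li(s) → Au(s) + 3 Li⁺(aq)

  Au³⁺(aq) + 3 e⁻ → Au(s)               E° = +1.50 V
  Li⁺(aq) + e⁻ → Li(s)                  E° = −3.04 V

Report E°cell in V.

Au³⁺(aq) gains electrons, so the Au³⁺/Au couple is the cathode; the Li⁺/Li couple is the anode.
E°cell = E°(cathode) − E°(anode) = +1.50 − (−3.04) = +4.54 V.

+4.54 V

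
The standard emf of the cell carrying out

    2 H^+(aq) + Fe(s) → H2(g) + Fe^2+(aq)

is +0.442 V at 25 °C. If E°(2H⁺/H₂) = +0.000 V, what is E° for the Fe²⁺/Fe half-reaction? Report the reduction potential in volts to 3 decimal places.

−0.442 V

In the reaction as written the 2H⁺/H₂ couple is reduced (cathode) and Fe²⁺/Fe is oxidized (anode), so E°cell = E°(2H⁺/H₂) − E°(Fe²⁺/Fe).
E°(Fe²⁺/Fe) = E°(cathode) − E°cell = +0.000 − (+0.442) = −0.442 V.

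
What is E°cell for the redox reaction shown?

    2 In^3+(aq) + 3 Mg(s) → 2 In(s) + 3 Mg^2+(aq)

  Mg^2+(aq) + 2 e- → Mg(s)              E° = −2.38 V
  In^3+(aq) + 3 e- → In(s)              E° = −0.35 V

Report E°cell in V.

In^3+(aq) gains electrons, so the In³⁺/In couple is the cathode; the Mg²⁺/Mg couple is the anode.
E°cell = E°(cathode) − E°(anode) = −0.35 − (−2.38) = +2.03 V.
The positive value indicates the reaction is spontaneous as written.

+2.03 V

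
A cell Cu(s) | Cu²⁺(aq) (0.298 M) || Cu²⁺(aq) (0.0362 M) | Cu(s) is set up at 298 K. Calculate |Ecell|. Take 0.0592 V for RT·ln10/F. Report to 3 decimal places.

For a concentration cell E°cell = 0, since both electrodes use the same couple.
The compartment with the higher Cu²⁺(aq) concentration (0.298 M) acts as the cathode; ions are reduced there and produced at the dilute (0.0362 M) anode.
With n = 2, Ecell = −(0.0592/2)·log([dilute]/[conc]) = −(0.0592/2)·log(0.0362/0.298) = +0.027 V.

0.027 V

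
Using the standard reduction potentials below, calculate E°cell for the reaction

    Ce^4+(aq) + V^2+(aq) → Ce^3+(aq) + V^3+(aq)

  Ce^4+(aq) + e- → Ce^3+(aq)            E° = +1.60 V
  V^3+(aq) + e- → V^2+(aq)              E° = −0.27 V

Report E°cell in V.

+1.87 V

In the reaction as written, Ce^4+(aq) is reduced (cathode) and V^3+(aq) is produced by oxidation at the anode.
E°cell = E°(cathode) − E°(anode) = +1.60 − (−0.27) = +1.87 V.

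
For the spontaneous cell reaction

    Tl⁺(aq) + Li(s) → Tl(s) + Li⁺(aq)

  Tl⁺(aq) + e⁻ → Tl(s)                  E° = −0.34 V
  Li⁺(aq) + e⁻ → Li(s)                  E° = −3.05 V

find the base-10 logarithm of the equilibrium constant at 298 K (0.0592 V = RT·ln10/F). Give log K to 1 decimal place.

The Tl⁺/Tl couple is reduced (cathode); E°cell = −0.34 − (−3.05) = +2.71 V with n = 1.
At equilibrium E = 0, so log K = nE°cell / 0.0592 = (1)(+2.71) / 0.0592 = 45.8.

log K = 45.8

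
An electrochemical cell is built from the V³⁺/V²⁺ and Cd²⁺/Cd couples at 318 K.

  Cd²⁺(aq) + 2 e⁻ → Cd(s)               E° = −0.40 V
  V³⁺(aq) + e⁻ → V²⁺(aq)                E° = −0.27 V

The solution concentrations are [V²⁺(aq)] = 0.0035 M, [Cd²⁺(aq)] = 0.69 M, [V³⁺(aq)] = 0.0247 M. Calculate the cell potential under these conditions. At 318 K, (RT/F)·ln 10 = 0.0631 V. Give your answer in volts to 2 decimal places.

+0.19 V

Since E°(V³⁺/V²⁺) > E°(Cd²⁺/Cd), V³⁺/V²⁺ serves as the cathode.
E°cell = −0.27 − (−0.40) = +0.13 V, with n = 2 electrons transferred.
For the overall reaction 2 V³⁺(aq) + Cd(s) → 2 V²⁺(aq) + Cd²⁺(aq), Q = ([V²⁺(aq)]^2·[Cd²⁺(aq)]) / [V³⁺(aq)]^2 = 0.0139, giving log Q = −1.858.
Applying E = E° − (RT ln10/nF)·log Q gives +0.13 − (0.0631/2)(−1.858) = +0.19 V.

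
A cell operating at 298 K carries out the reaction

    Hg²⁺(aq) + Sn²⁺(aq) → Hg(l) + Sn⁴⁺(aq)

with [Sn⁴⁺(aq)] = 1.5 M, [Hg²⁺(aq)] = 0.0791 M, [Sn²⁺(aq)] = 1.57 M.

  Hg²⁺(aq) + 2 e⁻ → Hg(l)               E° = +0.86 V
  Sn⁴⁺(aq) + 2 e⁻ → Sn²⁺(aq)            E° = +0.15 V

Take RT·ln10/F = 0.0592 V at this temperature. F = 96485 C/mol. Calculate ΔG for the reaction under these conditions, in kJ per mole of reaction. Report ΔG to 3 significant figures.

−131 kJ/mol

With Hg²⁺/Hg reduced at the cathode, E°cell = +0.86 − (+0.15) = +0.71 V and n = 2.
Q = [Sn⁴⁺(aq)] / ([Hg²⁺(aq)]·[Sn²⁺(aq)]) = 12.1, so log Q = 1.082 and E = +0.71 − (0.0592/2)(1.082) = +0.6780 V.
ΔG = −nFE = −(2)(96485)(+0.6780) J/mol = −131 kJ/mol.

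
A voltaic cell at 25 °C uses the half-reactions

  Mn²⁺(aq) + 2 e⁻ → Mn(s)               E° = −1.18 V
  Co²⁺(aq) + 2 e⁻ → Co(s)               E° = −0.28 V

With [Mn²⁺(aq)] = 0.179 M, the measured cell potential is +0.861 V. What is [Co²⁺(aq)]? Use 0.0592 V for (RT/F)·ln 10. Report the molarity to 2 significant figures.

0.0086 M

The Co²⁺/Co couple has the larger reduction potential, so it is the cathode: E°cell = −0.28 − (−1.18) = +0.90 V and n = 2.
From the Nernst equation, log Q = n(E° − E)/0.0592 = 2·(+0.90 − (+0.861))/0.0592 = 1.318.
For Co²⁺(aq) + Mn(s) → Co(s) + Mn²⁺(aq), the reaction quotient is Q = [Mn²⁺(aq)] / [Co²⁺(aq)].
Isolating [Co²⁺(aq)] in Q = 10^{1.318} yields log [Co²⁺(aq)] = −2.065, i.e. 0.0086 M.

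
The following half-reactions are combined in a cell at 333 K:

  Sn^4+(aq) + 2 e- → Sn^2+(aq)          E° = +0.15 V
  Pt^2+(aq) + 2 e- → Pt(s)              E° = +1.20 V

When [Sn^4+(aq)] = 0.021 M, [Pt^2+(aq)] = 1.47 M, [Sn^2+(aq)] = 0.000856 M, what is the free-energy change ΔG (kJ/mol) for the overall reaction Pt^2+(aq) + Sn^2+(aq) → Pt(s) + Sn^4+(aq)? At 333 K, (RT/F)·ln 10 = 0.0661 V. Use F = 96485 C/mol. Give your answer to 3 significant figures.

The standard cell potential is +1.20 − (+0.15) = +1.05 V, with n = 2 electrons in the balanced equation.
Here Q = [Sn^4+(aq)] / ([Pt^2+(aq)]·[Sn^2+(aq)]) = 16.7 (log Q = 1.222), giving E = +1.05 − (0.0661/2)·(1.222) = +1.0096 V.
Finally ΔG = −nFE = −(2)(96485 C/mol)(+1.0096 V) = −195 kJ/mol.

−195 kJ/mol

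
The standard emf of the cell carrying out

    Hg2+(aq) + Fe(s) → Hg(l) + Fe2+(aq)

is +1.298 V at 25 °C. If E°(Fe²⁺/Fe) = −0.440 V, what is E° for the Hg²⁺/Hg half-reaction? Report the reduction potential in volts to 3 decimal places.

In the reaction as written the Hg²⁺/Hg couple is reduced (cathode) and Fe²⁺/Fe is oxidized (anode), so E°cell = E°(Hg²⁺/Hg) − E°(Fe²⁺/Fe).
E°(Hg²⁺/Hg) = E°cell + E°(anode) = +1.298 + (−0.440) = +0.858 V.

+0.858 V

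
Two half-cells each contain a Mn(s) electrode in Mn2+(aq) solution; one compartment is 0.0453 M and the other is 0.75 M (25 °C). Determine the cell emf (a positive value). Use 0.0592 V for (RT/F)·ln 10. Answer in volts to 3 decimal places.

For a concentration cell E°cell = 0, since both electrodes use the same couple.
The compartment with the higher Mn2+(aq) concentration (0.75 M) acts as the cathode; ions are reduced there and produced at the dilute (0.0453 M) anode.
With n = 2, Ecell = −(0.0592/2)·log([dilute]/[conc]) = −(0.0592/2)·log(0.0453/0.75) = +0.036 V.

0.036 V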